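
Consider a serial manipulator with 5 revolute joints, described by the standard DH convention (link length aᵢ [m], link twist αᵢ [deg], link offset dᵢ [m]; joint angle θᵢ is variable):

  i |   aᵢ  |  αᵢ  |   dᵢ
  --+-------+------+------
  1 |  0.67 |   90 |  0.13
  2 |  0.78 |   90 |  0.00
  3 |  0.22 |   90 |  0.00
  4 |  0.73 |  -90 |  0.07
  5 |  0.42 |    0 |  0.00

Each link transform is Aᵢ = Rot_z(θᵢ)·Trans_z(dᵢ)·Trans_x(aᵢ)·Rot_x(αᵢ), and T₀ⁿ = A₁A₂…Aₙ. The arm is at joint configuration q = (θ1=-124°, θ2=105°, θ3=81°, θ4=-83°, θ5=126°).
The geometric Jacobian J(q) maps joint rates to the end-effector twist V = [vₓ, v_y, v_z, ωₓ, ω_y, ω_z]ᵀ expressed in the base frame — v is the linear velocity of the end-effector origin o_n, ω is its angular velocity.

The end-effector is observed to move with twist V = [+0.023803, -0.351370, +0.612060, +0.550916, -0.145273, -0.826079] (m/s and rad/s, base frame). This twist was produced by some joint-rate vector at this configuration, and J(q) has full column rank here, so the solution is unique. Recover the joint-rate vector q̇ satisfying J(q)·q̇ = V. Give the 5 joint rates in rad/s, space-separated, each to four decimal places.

o_n = [-0.2984, 0.1257, 0.5441]
J₁: ẑ×o_n = [-0.1257, -0.2984, 0.0000], ω = ẑ
J2: z=[-0.8290, 0.5592, 0.0000] o=[-0.3747, -0.5555, 0.1300] → [0.2315, 0.3433, -0.6074, -0.8290, 0.5592, 0.0000]
J3: z=[-0.5401, -0.8008, 0.2588] o=[-0.2618, -0.3881, 0.8834] → [0.1388, -0.1928, -0.3068, -0.5401, -0.8008, 0.2588]
J4: z=[0.2726, 0.1245, 0.9540] o=[-0.4369, -0.2592, 0.9167] → [-0.4136, 0.2338, 0.0877, 0.2726, 0.1245, 0.9540]
J5: z=[-0.8561, 0.4839, 0.1815] o=[-0.0973, 0.3819, 0.8094] → [-0.0819, -0.2636, 0.3166, -0.8561, 0.4839, 0.1815]
q̇ = J⁺·V = [-0.1670, -0.8140, -0.3740, -0.6240, 0.1820]

-0.1670 -0.8140 -0.3740 -0.6240 0.1820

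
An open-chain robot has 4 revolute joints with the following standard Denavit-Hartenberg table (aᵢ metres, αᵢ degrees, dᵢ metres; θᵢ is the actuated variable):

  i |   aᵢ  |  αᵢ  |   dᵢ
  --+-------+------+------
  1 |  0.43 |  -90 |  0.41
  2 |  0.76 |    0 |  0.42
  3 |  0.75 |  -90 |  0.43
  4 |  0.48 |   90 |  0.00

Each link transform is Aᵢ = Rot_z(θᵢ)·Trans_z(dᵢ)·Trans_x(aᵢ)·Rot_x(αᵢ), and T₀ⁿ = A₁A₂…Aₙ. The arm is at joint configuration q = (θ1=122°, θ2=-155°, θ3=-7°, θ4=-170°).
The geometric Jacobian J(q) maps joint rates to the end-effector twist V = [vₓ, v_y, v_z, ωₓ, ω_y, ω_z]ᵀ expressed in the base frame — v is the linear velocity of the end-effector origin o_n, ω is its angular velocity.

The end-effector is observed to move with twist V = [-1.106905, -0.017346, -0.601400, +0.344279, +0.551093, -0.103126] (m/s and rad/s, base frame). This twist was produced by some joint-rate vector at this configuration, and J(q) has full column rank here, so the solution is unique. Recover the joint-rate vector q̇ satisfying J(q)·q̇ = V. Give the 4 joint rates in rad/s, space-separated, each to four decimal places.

o_n = [-0.5146, -0.9377, 0.8169]
J₁: ẑ×o_n = [0.9377, -0.5146, 0.0000], ω = ẑ
J2: z=[-0.8480, -0.5299, 0.0000] o=[-0.2279, 0.3647, 0.4100] → [-0.2156, 0.3451, 0.9525, -0.8480, -0.5299, 0.0000]
J3: z=[-0.8480, -0.5299, 0.0000] o=[-0.2190, -0.4420, 0.7312] → [-0.0454, 0.0727, 0.2637, -0.8480, -0.5299, 0.0000]
J4: z=[-0.1638, 0.2621, 0.9511] o=[-0.2057, -1.2748, 0.9630] → [-0.3589, -0.3177, 0.0258, -0.1638, 0.2621, 0.9511]
q̇ = J⁺·V = [-0.9800, -0.6840, 0.1000, 0.9220]

-0.9800 -0.6840 0.1000 0.9220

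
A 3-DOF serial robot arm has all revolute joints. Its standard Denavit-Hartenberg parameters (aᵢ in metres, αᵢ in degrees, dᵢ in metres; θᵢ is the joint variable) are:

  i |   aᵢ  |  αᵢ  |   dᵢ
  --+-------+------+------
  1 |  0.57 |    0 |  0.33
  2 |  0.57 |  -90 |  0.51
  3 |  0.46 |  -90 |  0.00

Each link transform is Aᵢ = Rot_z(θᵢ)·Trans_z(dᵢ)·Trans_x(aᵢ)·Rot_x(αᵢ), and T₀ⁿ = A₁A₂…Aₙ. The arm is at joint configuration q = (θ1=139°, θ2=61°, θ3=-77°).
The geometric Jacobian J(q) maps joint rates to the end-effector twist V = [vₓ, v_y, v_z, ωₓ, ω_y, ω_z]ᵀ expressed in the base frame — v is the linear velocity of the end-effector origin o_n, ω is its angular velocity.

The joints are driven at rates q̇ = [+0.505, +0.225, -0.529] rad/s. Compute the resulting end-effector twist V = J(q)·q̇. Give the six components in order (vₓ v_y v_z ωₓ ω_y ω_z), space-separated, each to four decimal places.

0.2021 -0.5981 0.0547 -0.1809 0.4971 0.7300

o_n = [-1.0630, 0.1436, 1.2882]
J₁: ẑ×o_n = [-0.1436, -1.0630, 0.0000], ω = ẑ
J2: z=[0.0000, 0.0000, 1.0000] o=[-0.4302, 0.3740, 0.3300] → [0.2303, -0.6329, 0.0000, 0.0000, 0.0000, 1.0000]
J3: z=[0.3420, -0.9397, 0.0000] o=[-0.9658, 0.1790, 0.8400] → [-0.4212, -0.1533, -0.1035, 0.3420, -0.9397, 0.0000]
V = J·q̇ = [0.2021, -0.5981, 0.0547, -0.1809, 0.4971, 0.7300]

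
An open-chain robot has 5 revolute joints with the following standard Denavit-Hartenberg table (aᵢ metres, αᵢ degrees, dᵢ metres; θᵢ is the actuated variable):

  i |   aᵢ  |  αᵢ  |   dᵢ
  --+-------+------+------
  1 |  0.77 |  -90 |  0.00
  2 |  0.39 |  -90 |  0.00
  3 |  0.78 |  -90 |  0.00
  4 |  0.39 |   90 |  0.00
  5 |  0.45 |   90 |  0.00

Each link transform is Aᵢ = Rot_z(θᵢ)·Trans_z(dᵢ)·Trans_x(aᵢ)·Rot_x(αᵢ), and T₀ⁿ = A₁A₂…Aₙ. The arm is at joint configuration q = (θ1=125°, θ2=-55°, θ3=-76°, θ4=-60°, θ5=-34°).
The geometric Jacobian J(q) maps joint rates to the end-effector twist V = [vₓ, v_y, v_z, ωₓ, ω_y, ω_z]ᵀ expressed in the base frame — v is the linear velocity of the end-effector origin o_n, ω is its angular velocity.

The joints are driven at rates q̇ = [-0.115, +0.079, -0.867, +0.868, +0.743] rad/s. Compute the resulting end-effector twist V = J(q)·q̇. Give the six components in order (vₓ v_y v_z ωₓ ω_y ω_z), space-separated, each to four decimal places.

o_n = [-1.8656, 0.5934, -0.0294]
J₁: ẑ×o_n = [-0.5934, -1.8656, 0.0000], ω = ẑ
J2: z=[-0.8192, -0.5736, 0.0000] o=[-0.4417, 0.6307, 0.0000] → [0.0169, -0.0241, -0.7861, -0.8192, -0.5736, 0.0000]
J3: z=[-0.4698, 0.6710, -0.5736] o=[-0.5700, 0.8140, 0.3195] → [-0.3606, 0.5793, 0.9731, -0.4698, 0.6710, -0.5736]
J4: z=[-0.1210, 0.5947, 0.7948] o=[-1.2520, 0.4685, 0.4740] → [-0.3986, -0.5487, 0.3498, -0.1210, 0.5947, 0.7948]
J5: z=[0.5223, 0.7190, -0.4584] o=[-1.5812, 0.6088, 0.3190] → [-0.2576, 0.3124, 0.1965, 0.5223, 0.7190, -0.4584]
V = J·q̇ = [-0.1551, -0.5337, -0.4562, 0.6257, 0.4233, 0.7316]

-0.1551 -0.5337 -0.4562 0.6257 0.4233 0.7316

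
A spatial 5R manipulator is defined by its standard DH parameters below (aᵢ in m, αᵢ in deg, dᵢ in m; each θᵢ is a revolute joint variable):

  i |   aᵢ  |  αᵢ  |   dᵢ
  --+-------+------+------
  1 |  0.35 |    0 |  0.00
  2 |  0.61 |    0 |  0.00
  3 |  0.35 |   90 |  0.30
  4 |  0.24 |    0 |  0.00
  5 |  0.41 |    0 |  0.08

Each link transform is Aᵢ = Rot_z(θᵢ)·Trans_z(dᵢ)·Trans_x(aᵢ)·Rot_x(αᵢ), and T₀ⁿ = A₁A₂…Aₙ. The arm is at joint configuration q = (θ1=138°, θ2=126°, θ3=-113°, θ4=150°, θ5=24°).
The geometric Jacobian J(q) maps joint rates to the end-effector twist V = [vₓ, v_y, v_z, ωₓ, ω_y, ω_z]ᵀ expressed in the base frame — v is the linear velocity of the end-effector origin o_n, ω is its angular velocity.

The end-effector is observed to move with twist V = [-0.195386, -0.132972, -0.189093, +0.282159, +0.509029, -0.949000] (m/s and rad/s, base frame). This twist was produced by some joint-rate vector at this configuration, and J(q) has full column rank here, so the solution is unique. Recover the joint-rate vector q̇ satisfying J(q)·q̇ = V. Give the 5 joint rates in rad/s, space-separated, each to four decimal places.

-0.3810 0.0080 -0.5760 -0.2320 0.8140

o_n = [-0.0528, -0.4313, 0.4629]
J₁: ẑ×o_n = [0.4313, -0.0528, 0.0000], ω = ẑ
J2: z=[0.0000, 0.0000, 1.0000] o=[-0.2601, 0.2342, 0.0000] → [0.6655, 0.2073, -0.0000, 0.0000, 0.0000, 1.0000]
J3: z=[0.0000, 0.0000, 1.0000] o=[-0.3239, -0.3725, 0.0000] → [0.0588, 0.2711, -0.0000, 0.0000, 0.0000, 1.0000]
J4: z=[0.4848, 0.8746, 0.0000] o=[-0.6300, -0.2028, 0.3000] → [0.1424, -0.0790, -0.6156, 0.4848, 0.8746, 0.0000]
J5: z=[0.4848, 0.8746, 0.0000] o=[-0.4482, -0.3035, 0.4200] → [0.0375, -0.0208, -0.4078, 0.4848, 0.8746, 0.0000]
q̇ = J⁺·V = [-0.3810, 0.0080, -0.5760, -0.2320, 0.8140]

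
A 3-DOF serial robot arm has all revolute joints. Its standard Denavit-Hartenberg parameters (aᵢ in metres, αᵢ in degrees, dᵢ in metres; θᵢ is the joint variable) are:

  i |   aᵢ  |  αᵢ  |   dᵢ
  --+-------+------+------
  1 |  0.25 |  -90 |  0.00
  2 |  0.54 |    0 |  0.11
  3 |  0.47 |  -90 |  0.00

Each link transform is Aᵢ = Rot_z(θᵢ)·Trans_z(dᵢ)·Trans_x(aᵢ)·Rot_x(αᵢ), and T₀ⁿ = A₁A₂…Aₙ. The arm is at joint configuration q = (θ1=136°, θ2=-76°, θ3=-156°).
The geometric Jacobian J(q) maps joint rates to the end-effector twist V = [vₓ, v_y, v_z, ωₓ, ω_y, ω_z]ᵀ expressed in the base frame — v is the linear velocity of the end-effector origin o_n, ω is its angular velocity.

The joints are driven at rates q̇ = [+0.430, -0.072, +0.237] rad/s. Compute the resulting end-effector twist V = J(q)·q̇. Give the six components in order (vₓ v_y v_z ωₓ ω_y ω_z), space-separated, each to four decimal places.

0.0779 -0.1297 0.0572 -0.1146 -0.1187 0.4300

o_n = [-0.1421, -0.0157, 0.1536]
J₁: ẑ×o_n = [0.0157, -0.1421, 0.0000], ω = ẑ
J2: z=[-0.6947, -0.7193, 0.0000] o=[-0.1798, 0.1737, 0.0000] → [-0.1105, 0.1067, 0.1587, -0.6947, -0.7193, 0.0000]
J3: z=[-0.6947, -0.7193, 0.0000] o=[-0.3502, 0.1853, 0.5240] → [0.2664, -0.2573, 0.2894, -0.6947, -0.7193, 0.0000]
V = J·q̇ = [0.0779, -0.1297, 0.0572, -0.1146, -0.1187, 0.4300]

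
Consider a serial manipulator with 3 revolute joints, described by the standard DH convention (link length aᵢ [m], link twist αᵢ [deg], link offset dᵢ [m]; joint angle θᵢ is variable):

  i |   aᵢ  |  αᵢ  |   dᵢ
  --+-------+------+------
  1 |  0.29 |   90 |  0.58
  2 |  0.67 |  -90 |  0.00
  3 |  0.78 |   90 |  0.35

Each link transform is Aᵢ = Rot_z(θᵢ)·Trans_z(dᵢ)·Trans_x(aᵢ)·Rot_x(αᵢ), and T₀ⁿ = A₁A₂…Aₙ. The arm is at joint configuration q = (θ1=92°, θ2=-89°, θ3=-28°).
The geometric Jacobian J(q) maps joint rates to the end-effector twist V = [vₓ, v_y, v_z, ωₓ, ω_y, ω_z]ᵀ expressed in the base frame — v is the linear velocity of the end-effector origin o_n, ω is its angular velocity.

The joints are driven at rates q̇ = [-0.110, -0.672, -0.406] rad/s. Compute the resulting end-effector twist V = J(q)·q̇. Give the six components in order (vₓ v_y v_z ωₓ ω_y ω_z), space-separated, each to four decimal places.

o_n = [0.3428, 0.6760, -0.7724]
J₁: ẑ×o_n = [-0.6760, 0.3428, 0.0000], ω = ẑ
J2: z=[0.9994, 0.0349, 0.0000] o=[-0.0101, 0.2898, 0.5800] → [-0.0472, 1.3516, 0.3737, 0.9994, 0.0349, 0.0000]
J3: z=[-0.0349, 0.9992, 0.0175] o=[-0.0105, 0.3015, -0.0899] → [-0.6885, -0.0176, -0.3661, -0.0349, 0.9992, 0.0175]
V = J·q̇ = [0.3856, -0.9388, -0.1024, -0.6574, -0.4291, -0.1171]

0.3856 -0.9388 -0.1024 -0.6574 -0.4291 -0.1171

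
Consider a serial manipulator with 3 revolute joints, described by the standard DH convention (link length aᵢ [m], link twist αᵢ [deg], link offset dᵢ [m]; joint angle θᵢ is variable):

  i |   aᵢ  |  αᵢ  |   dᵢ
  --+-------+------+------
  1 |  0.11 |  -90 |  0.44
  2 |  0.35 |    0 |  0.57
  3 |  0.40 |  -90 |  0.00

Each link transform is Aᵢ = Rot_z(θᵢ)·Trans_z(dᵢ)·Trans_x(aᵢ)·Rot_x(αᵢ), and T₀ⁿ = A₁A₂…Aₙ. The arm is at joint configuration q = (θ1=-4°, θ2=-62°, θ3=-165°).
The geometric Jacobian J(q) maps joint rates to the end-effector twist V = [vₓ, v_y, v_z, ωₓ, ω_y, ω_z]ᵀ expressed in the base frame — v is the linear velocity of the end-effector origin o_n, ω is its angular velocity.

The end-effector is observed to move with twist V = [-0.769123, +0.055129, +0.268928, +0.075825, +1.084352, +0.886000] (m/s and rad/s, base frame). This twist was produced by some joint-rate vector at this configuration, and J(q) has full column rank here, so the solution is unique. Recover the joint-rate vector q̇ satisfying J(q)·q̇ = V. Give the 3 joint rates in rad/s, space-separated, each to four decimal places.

o_n = [0.0413, 0.5685, 0.4565]
J₁: ẑ×o_n = [-0.5685, 0.0413, 0.0000], ω = ẑ
J2: z=[0.0698, 0.9976, 0.0000] o=[0.1097, -0.0077, 0.4400] → [0.0165, -0.0012, 0.1085, 0.0698, 0.9976, 0.0000]
J3: z=[0.0698, 0.9976, 0.0000] o=[0.3134, 0.5495, 0.7490] → [-0.2918, 0.0204, 0.2728, 0.0698, 0.9976, 0.0000]
q̇ = J⁺·V = [0.8860, 0.1680, 0.9190]

0.8860 0.1680 0.9190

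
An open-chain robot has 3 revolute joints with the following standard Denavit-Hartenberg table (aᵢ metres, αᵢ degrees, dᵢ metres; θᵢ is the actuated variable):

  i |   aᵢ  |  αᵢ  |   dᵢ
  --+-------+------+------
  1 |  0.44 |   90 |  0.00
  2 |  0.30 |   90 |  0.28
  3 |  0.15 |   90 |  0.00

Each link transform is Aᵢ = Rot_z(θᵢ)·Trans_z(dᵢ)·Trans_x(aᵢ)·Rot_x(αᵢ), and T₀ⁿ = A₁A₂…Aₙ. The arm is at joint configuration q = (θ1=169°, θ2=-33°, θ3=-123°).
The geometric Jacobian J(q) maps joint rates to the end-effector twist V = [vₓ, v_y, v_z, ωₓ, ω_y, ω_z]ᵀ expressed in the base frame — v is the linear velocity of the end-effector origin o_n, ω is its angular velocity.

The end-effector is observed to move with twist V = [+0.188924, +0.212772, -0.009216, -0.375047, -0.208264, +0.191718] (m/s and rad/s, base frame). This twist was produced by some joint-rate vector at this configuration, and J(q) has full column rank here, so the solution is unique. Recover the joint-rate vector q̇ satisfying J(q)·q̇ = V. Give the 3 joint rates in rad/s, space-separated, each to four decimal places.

-0.3140 -0.2760 -0.6030

o_n = [-0.5822, 0.2703, -0.1189]
J₁: ẑ×o_n = [-0.2703, -0.5822, 0.0000], ω = ẑ
J2: z=[0.1908, 0.9816, 0.0000] o=[-0.4319, 0.0840, 0.0000] → [-0.1167, 0.0227, 0.1831, 0.1908, 0.9816, 0.0000]
J3: z=[0.5346, -0.1039, -0.8387] o=[-0.6255, 0.4068, -0.1634] → [-0.1192, -0.0601, -0.0685, 0.5346, -0.1039, -0.8387]
q̇ = J⁺·V = [-0.3140, -0.2760, -0.6030]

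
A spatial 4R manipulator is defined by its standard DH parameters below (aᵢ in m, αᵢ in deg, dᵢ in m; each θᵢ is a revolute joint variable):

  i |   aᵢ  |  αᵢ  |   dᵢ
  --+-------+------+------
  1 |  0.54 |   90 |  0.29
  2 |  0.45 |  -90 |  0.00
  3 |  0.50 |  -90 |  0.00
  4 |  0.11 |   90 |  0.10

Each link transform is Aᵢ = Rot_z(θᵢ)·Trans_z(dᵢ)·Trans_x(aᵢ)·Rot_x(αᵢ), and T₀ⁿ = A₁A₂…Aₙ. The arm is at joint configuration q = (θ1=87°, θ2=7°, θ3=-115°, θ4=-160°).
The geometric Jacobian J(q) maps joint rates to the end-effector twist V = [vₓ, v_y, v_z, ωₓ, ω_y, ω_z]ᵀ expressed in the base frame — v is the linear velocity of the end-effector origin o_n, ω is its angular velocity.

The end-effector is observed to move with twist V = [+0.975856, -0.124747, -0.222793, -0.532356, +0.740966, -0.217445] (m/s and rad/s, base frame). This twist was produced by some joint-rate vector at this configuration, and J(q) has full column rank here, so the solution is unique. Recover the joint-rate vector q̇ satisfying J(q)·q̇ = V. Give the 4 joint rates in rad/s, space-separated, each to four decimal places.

-0.9920 -0.9440 0.6820 0.8840

o_n = [0.4486, 0.8834, 0.3728]
J₁: ẑ×o_n = [-0.8834, 0.4486, 0.0000], ω = ẑ
J2: z=[0.9986, -0.0523, 0.0000] o=[0.0283, 0.5393, 0.2900] → [-0.0043, -0.0827, 0.3656, 0.9986, -0.0523, 0.0000]
J3: z=[-0.0064, -0.1217, 0.9925] o=[0.0516, 0.9853, 0.3448] → [0.0978, 0.3942, 0.0490, -0.0064, -0.1217, 0.9925]
J4: z=[0.4691, 0.8762, 0.1105] o=[0.4932, 0.7521, 0.3191] → [0.0326, -0.0301, 0.1007, 0.4691, 0.8762, 0.1105]
q̇ = J⁺·V = [-0.9920, -0.9440, 0.6820, 0.8840]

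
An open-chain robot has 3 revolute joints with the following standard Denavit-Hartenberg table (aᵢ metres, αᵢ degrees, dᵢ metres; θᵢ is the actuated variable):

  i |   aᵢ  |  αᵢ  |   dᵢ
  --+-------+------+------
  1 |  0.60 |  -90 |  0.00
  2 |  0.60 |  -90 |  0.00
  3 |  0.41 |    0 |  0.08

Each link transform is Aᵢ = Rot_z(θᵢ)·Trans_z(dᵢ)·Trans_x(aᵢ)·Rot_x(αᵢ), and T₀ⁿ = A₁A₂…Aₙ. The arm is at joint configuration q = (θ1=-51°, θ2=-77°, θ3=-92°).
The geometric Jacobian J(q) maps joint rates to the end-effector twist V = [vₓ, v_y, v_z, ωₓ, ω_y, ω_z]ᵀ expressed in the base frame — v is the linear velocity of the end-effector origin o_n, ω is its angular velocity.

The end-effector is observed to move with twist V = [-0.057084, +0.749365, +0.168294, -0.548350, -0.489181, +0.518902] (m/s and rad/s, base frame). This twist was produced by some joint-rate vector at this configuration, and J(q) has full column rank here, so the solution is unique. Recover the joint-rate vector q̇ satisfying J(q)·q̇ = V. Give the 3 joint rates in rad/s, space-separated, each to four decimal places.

0.5270 -0.7340 0.0360

o_n = [0.8280, -0.3714, 0.5527]
J₁: ẑ×o_n = [0.3714, 0.8280, -0.0000], ω = ẑ
J2: z=[0.7771, 0.6293, 0.0000] o=[0.3776, -0.4663, 0.0000] → [0.3478, -0.4295, -0.2097, 0.7771, 0.6293, 0.0000]
J3: z=[0.6132, -0.7572, -0.2250] o=[0.4625, -0.5712, 0.5846] → [0.0691, -0.0626, 0.3992, 0.6132, -0.7572, -0.2250]
q̇ = J⁺·V = [0.5270, -0.7340, 0.0360]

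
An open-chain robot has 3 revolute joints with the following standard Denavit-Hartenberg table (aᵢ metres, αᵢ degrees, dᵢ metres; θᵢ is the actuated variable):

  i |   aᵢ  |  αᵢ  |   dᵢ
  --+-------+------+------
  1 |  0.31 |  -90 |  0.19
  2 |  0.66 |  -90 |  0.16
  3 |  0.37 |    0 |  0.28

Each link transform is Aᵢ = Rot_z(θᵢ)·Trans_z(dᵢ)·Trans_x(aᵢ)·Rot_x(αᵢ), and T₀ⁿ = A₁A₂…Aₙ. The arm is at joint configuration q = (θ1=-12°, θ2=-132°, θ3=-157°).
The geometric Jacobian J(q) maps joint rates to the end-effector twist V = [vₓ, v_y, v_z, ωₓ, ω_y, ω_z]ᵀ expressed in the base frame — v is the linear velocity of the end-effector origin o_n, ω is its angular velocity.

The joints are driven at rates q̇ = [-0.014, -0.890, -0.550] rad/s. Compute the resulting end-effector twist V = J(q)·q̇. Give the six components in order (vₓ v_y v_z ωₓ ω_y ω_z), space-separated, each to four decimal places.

o_n = [0.3610, 0.2346, 0.6147]
J₁: ẑ×o_n = [-0.2346, 0.3610, 0.0000], ω = ẑ
J2: z=[0.2079, 0.9781, 0.0000] o=[0.3032, -0.0645, 0.1900] → [0.4154, -0.0883, 0.0056, 0.2079, 0.9781, 0.0000]
J3: z=[0.7269, -0.1545, 0.6691] o=[-0.0955, 0.1839, 0.6805] → [-0.0238, 0.3533, 0.1074, 0.7269, -0.1545, 0.6691]
V = J·q̇ = [-0.3534, -0.1208, -0.0641, -0.5848, -0.7856, -0.3820]

-0.3534 -0.1208 -0.0641 -0.5848 -0.7856 -0.3820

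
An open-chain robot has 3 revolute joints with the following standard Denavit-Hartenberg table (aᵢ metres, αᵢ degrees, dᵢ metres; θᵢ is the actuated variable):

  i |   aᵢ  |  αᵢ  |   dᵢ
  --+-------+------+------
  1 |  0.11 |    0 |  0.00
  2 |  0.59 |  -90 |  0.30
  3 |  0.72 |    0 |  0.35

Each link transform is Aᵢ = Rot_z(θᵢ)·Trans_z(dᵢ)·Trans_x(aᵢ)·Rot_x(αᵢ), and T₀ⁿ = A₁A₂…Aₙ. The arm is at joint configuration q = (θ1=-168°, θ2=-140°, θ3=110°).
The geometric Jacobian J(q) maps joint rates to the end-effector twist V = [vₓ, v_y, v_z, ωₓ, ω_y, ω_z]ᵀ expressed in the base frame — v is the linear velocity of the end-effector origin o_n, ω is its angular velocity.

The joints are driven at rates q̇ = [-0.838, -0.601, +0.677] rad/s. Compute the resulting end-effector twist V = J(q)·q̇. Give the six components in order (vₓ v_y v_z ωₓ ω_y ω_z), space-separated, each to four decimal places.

o_n = [-0.1718, 0.4635, -0.3766]
J₁: ẑ×o_n = [-0.4635, -0.1718, 0.0000], ω = ẑ
J2: z=[0.0000, 0.0000, 1.0000] o=[-0.1076, -0.0229, 0.0000] → [-0.4864, -0.0642, 0.0000, 0.0000, 0.0000, 1.0000]
J3: z=[-0.7880, 0.6157, 0.0000] o=[0.2556, 0.4421, 0.3000] → [-0.4165, -0.5332, 0.2463, -0.7880, 0.6157, 0.0000]
V = J·q̇ = [0.3987, -0.1784, 0.1667, -0.5335, 0.4168, -1.4390]

0.3987 -0.1784 0.1667 -0.5335 0.4168 -1.4390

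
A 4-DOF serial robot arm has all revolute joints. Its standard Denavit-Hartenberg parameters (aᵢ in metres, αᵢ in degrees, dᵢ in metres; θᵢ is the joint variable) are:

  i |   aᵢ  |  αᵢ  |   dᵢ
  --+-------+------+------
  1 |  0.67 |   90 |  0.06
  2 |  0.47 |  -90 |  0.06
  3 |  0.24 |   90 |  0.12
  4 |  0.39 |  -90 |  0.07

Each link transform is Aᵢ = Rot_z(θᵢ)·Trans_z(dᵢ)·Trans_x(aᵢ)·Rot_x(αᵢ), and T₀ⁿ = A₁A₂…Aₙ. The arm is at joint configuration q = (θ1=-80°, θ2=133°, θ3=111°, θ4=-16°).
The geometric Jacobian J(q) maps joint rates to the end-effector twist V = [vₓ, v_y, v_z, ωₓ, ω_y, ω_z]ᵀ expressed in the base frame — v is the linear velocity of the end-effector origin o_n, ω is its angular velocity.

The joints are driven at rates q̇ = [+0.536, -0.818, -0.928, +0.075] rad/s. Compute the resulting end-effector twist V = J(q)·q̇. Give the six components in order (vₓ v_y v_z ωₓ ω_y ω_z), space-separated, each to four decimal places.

o_n = [0.6084, -0.3456, 0.2818]
J₁: ẑ×o_n = [0.3456, 0.6084, -0.0000], ω = ẑ
J2: z=[-0.9848, -0.1736, 0.0000] o=[0.1163, -0.6598, 0.0600] → [-0.0385, 0.2185, -0.2240, -0.9848, -0.1736, 0.0000]
J3: z=[-0.1270, 0.7202, -0.6820] o=[0.0016, -0.3546, 0.4037] → [-0.0817, -0.4293, -0.4382, -0.1270, 0.7202, -0.6820]
J4: z=[0.2424, 0.6893, 0.6828] o=[0.2172, -0.2870, 0.2590] → [0.0558, 0.2616, -0.2839, 0.2424, 0.6893, 0.6828]
V = J·q̇ = [0.2968, 0.5654, 0.5685, 0.9416, -0.4746, 1.2201]

0.2968 0.5654 0.5685 0.9416 -0.4746 1.2201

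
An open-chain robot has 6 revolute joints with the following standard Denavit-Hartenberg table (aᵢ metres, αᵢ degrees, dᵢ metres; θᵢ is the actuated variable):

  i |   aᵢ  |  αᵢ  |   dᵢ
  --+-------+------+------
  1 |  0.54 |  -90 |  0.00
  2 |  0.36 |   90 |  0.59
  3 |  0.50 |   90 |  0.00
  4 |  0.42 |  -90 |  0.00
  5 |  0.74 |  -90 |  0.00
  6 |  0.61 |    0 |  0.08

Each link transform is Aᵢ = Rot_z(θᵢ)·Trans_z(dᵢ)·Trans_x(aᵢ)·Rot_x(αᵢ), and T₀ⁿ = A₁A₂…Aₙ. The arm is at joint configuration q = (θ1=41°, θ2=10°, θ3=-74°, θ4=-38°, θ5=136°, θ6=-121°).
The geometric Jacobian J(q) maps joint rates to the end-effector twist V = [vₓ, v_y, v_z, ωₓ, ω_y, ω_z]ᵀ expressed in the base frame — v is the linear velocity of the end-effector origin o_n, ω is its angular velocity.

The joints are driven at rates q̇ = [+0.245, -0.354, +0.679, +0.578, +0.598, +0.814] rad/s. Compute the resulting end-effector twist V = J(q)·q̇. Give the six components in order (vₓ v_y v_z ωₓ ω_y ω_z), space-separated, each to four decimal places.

o_n = [1.1895, 0.7976, 0.2267]
J₁: ẑ×o_n = [-0.7976, 1.1895, 0.0000], ω = ẑ
J2: z=[-0.6561, 0.7547, 0.0000] o=[0.4075, 0.3543, 0.0000] → [0.1711, 0.1487, -0.8810, -0.6561, 0.7547, 0.0000]
J3: z=[0.1311, 0.1139, 0.9848] o=[0.2880, 1.0321, -0.0625] → [0.2640, 0.8498, -0.1334, 0.1311, 0.1139, 0.9848]
J4: z=[-0.5336, -0.8291, 0.1669] o=[0.7058, 0.7585, -0.0864] → [-0.2662, 0.2478, 0.3801, -0.5336, -0.8291, 0.1669]
J5: z=[0.6177, -0.2472, 0.7466] o=[0.9484, 0.5478, -0.3569] → [-0.3308, -0.1806, 0.2139, 0.6177, -0.2472, 0.7466]
J6: z=[-0.7852, -0.2480, 0.5675] o=[0.9152, 1.2410, -0.0999] → [0.1706, 0.4121, 0.4162, -0.7852, -0.2480, 0.5675]
V = J·q̇ = [-0.2895, 1.1865, 0.9076, -0.2570, -1.0188, 1.9185]

-0.2895 1.1865 0.9076 -0.2570 -1.0188 1.9185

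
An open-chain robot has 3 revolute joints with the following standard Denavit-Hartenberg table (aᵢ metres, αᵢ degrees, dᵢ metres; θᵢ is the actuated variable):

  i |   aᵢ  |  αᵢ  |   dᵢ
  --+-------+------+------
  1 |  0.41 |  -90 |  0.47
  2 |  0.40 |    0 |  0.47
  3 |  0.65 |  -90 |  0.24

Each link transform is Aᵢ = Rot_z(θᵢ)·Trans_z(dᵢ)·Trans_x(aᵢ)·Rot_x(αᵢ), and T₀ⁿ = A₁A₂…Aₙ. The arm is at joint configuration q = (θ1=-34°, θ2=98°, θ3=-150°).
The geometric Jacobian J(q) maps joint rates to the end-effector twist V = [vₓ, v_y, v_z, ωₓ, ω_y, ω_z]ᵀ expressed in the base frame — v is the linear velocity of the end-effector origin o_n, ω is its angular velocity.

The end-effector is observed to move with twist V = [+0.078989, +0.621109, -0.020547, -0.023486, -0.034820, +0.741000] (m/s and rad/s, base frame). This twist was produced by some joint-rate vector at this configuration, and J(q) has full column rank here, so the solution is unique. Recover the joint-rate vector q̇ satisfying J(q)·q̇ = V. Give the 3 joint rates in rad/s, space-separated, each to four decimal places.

0.7410 -0.6710 0.6290

o_n = [1.0225, 0.1667, 0.5861]
J₁: ẑ×o_n = [-0.1667, 1.0225, 0.0000], ω = ẑ
J2: z=[0.5592, 0.8290, 0.0000] o=[0.3399, -0.2293, 0.4700] → [0.0963, -0.0649, -0.3445, 0.5592, 0.8290, 0.0000]
J3: z=[0.5592, 0.8290, 0.0000] o=[0.5566, 0.1915, 0.0739] → [0.4246, -0.2864, -0.4002, 0.5592, 0.8290, 0.0000]
q̇ = J⁺·V = [0.7410, -0.6710, 0.6290]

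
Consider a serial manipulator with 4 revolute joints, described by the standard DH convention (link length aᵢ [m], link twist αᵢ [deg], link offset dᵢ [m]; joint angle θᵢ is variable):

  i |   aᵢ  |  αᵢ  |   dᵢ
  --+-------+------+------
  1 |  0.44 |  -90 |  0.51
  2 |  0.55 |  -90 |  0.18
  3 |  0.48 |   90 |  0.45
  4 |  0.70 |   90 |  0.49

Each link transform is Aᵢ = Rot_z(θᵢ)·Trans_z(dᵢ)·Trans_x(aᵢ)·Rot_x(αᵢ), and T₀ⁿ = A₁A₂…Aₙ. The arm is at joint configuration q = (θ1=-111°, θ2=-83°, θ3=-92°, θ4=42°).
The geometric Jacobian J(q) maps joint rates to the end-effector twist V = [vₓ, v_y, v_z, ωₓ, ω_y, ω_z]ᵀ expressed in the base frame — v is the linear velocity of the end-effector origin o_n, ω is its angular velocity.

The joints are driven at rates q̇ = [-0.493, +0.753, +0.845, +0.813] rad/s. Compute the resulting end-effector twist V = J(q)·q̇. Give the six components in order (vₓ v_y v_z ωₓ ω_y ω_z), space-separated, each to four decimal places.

-0.9342 -0.7451 0.0969 0.4114 -0.9502 -1.4024

o_n = [0.5998, -1.6813, 0.4233]
J₁: ẑ×o_n = [1.6813, 0.5998, -0.0000], ω = ẑ
J2: z=[0.9336, -0.3584, 0.0000] o=[-0.1577, -0.4108, 0.5100] → [0.0311, 0.0810, -0.9146, 0.9336, -0.3584, 0.0000]
J3: z=[-0.3557, -0.9266, -0.1219] o=[-0.0137, -0.5379, 1.0559] → [0.4469, -0.2998, 0.9752, -0.3557, -0.9266, -0.1219]
J4: z=[0.0111, 0.1262, -0.9919] o=[0.2749, -1.1248, 0.9844] → [-0.6228, -0.3161, -0.0472, 0.0111, 0.1262, -0.9919]
V = J·q̇ = [-0.9342, -0.7451, 0.0969, 0.4114, -0.9502, -1.4024]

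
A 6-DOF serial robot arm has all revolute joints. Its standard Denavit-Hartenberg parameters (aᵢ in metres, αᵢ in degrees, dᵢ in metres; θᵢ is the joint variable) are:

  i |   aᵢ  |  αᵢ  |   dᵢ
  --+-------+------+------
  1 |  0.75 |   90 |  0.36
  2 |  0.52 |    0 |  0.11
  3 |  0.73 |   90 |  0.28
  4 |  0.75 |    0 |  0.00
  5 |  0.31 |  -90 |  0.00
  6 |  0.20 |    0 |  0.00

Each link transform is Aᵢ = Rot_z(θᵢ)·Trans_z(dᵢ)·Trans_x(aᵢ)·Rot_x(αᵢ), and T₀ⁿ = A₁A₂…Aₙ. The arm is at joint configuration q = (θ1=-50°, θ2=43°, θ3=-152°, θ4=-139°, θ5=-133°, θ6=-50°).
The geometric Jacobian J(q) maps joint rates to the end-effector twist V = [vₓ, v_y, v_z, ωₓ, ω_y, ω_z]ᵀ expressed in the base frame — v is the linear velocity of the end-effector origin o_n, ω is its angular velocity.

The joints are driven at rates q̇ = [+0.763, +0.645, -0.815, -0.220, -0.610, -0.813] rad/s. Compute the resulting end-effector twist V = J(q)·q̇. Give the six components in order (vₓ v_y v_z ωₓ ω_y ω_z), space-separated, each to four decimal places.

0.4403 0.5954 0.0764 0.4864 -0.2710 -0.2755

o_n = [0.3383, -0.9263, 0.5950]
J₁: ẑ×o_n = [0.9263, 0.3383, -0.0000], ω = ẑ
J2: z=[-0.7660, -0.6428, 0.0000] o=[0.4821, -0.5745, 0.3600] → [-0.1511, 0.1800, 0.1771, -0.7660, -0.6428, 0.0000]
J3: z=[-0.7660, -0.6428, 0.0000] o=[0.6423, -0.9366, 0.7146] → [0.0769, -0.0916, -0.2032, -0.7660, -0.6428, 0.0000]
J4: z=[-0.6078, 0.7243, 0.3256] o=[0.2750, -0.9345, 0.0244] → [0.4106, 0.3674, -0.0508, -0.6078, 0.7243, 0.3256]
J5: z=[-0.6078, 0.7243, 0.3256] o=[0.7704, -0.7594, 0.5596] → [0.0800, -0.1191, 0.4144, -0.6078, 0.7243, 0.3256]
J6: z=[0.1824, -0.2717, 0.9449] o=[0.5308, -0.9558, 0.5494] → [-0.0403, -0.1902, -0.0469, 0.1824, -0.2717, 0.9449]
V = J·q̇ = [0.4403, 0.5954, 0.0764, 0.4864, -0.2710, -0.2755]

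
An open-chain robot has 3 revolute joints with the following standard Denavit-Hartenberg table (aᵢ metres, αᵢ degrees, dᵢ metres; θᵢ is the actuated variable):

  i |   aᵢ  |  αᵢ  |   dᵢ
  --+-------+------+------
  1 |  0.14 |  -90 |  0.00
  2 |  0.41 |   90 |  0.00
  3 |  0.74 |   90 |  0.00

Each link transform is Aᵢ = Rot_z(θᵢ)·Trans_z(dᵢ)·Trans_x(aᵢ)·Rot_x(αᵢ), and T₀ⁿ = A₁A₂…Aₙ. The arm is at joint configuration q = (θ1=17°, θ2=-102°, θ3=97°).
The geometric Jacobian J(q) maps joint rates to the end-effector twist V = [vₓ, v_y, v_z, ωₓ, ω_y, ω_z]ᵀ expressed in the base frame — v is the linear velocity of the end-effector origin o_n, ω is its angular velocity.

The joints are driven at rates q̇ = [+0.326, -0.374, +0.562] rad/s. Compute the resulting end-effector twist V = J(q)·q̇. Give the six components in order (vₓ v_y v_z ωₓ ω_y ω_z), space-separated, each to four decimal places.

-0.2510 -0.1047 -0.4286 -0.4164 -0.5184 0.2092

o_n = [-0.1444, 0.7239, 0.3128]
J₁: ẑ×o_n = [-0.7239, -0.1444, 0.0000], ω = ẑ
J2: z=[-0.2924, 0.9563, 0.0000] o=[0.1339, 0.0409, 0.0000] → [0.2992, 0.0915, 0.0665, -0.2924, 0.9563, 0.0000]
J3: z=[-0.9354, -0.2860, -0.2079] o=[0.0524, 0.0160, 0.4010] → [0.1724, -0.0416, -0.7184, -0.9354, -0.2860, -0.2079]
V = J·q̇ = [-0.2510, -0.1047, -0.4286, -0.4164, -0.5184, 0.2092]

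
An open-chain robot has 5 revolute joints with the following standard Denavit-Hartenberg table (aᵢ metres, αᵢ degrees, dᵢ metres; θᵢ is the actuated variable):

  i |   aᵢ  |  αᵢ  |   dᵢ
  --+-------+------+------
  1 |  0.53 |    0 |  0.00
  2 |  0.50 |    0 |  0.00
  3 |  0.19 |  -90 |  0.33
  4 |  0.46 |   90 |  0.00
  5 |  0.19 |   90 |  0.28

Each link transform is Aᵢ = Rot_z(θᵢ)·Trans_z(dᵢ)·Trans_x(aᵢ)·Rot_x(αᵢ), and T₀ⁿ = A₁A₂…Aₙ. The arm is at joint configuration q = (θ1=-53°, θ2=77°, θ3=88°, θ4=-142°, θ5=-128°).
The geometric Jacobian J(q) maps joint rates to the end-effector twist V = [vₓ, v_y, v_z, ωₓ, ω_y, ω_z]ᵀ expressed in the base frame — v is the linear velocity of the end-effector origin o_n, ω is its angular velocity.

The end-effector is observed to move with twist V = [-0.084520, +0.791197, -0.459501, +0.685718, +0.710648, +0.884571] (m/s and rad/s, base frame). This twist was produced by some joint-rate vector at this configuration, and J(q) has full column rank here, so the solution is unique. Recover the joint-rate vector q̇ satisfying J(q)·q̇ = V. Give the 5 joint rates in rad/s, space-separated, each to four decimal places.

o_n = [1.0092, -0.3981, 0.3205]
J₁: ẑ×o_n = [0.3981, 1.0092, -0.0000], ω = ẑ
J2: z=[0.0000, 0.0000, 1.0000] o=[0.3190, -0.4233, 0.0000] → [-0.0252, 0.6903, 0.0000, 0.0000, 0.0000, 1.0000]
J3: z=[0.0000, 0.0000, 1.0000] o=[0.7757, -0.2199, 0.0000] → [0.1782, 0.2335, -0.0000, 0.0000, 0.0000, 1.0000]
J4: z=[-0.9272, -0.3746, 0.0000] o=[0.7046, -0.0437, 0.3300] → [0.0035, -0.0088, 0.4427, -0.9272, -0.3746, 0.0000]
J5: z=[0.2306, -0.5708, -0.7880] o=[0.8403, -0.3798, 0.6132] → [0.1527, -0.0656, 0.0922, 0.2306, -0.5708, -0.7880]
q̇ = J⁺·V = [0.4310, 0.7000, -0.7610, -0.9020, -0.6530]

0.4310 0.7000 -0.7610 -0.9020 -0.6530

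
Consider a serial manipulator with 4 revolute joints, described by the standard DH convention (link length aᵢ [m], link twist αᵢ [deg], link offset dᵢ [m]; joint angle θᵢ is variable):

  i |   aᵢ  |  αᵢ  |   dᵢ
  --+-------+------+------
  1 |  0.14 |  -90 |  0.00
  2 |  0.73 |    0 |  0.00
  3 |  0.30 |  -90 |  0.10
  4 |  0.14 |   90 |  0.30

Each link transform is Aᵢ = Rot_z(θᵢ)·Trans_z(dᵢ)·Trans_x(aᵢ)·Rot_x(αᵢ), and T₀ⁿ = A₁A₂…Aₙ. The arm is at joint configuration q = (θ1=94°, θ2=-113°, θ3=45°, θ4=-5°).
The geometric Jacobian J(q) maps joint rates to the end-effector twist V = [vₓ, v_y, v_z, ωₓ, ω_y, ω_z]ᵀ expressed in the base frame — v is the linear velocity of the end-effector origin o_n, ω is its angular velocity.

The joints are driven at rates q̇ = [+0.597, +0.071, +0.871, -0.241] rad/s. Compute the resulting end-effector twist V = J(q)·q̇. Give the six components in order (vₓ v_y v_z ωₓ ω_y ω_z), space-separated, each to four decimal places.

-0.2287 0.2422 -0.3996 -0.9241 -0.2886 0.6873

o_n = [-0.1327, 0.2890, 0.9671]
J₁: ẑ×o_n = [-0.2890, -0.1327, 0.0000], ω = ẑ
J2: z=[-0.9976, -0.0698, 0.0000] o=[-0.0098, 0.1397, 0.0000] → [-0.0675, 0.9647, -0.1575, -0.9976, -0.0698, 0.0000]
J3: z=[-0.9976, -0.0698, 0.0000] o=[0.0101, -0.1449, 0.6720] → [-0.0206, 0.2944, -0.4428, -0.9976, -0.0698, 0.0000]
J4: z=[-0.0647, 0.9249, -0.3746] o=[-0.0975, -0.0397, 0.9501] → [0.1388, 0.0143, 0.0113, -0.0647, 0.9249, -0.3746]
V = J·q̇ = [-0.2287, 0.2422, -0.3996, -0.9241, -0.2886, 0.6873]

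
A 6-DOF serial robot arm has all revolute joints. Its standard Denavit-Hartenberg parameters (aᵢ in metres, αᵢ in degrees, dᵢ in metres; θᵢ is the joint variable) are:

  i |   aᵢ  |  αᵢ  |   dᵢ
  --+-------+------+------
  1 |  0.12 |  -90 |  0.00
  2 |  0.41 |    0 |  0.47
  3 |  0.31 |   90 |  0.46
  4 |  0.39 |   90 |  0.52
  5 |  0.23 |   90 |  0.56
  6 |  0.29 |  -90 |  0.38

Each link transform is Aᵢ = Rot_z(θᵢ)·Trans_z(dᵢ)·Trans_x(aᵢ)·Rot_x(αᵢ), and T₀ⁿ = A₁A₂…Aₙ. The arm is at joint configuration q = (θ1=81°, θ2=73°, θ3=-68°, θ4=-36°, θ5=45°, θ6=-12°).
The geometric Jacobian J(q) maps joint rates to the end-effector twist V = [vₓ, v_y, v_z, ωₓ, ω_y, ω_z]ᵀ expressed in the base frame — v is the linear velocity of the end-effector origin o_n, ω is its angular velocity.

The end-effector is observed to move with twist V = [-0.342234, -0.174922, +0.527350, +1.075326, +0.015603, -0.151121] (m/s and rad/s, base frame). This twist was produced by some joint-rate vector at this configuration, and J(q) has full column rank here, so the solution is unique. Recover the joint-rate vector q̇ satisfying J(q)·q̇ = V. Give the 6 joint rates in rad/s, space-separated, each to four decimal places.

o_n = [0.2513, 1.1076, 0.1466]
J₁: ẑ×o_n = [-1.1076, 0.2513, 0.0000], ω = ẑ
J2: z=[-0.9877, 0.1564, 0.0000] o=[0.0188, 0.1185, 0.0000] → [0.0229, 0.1448, -1.0132, -0.9877, 0.1564, 0.0000]
J3: z=[-0.9877, 0.1564, 0.0000] o=[-0.4267, 0.3104, -0.3921] → [0.0843, 0.5321, -0.8934, -0.9877, 0.1564, 0.0000]
J4: z=[0.0136, 0.0861, 0.9962] o=[-0.8327, 0.6874, -0.4191] → [-0.3699, 1.0722, -0.0876, 0.0136, 0.0861, 0.9962]
J5: z=[0.7075, -0.7049, 0.0512] o=[-0.5500, 1.0068, 0.0714] → [-0.0582, -0.0121, 0.6362, 0.7075, -0.7049, 0.0512]
J6: z=[0.4900, 0.4370, -0.7543] o=[-0.0367, 0.7405, 0.2507] → [0.2314, -0.1663, 0.0540, 0.4900, 0.4370, -0.7543]
q̇ = J⁺·V = [0.3880, 0.4260, -0.6400, 0.1620, 0.5490, 0.9660]

0.3880 0.4260 -0.6400 0.1620 0.5490 0.9660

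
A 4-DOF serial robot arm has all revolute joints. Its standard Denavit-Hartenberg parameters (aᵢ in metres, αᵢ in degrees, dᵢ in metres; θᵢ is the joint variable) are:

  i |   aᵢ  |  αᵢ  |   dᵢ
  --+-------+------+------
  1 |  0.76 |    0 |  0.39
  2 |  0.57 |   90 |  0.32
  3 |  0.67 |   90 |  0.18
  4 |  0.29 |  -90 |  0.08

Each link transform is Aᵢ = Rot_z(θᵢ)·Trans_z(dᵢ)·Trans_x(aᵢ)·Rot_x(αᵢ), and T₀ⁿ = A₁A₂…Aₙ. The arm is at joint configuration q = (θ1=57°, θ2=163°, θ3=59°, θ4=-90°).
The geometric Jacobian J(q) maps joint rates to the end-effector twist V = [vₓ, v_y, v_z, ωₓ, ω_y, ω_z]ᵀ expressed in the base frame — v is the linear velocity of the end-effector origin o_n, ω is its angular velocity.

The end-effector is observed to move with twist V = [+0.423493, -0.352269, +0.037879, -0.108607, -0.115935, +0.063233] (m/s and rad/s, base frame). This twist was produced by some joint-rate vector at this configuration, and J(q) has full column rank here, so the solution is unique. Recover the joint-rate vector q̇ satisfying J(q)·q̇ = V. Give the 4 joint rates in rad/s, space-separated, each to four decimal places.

o_n = [-0.2689, -0.0792, 1.2431]
J₁: ẑ×o_n = [0.0792, -0.2689, 0.0000], ω = ẑ
J2: z=[0.0000, 0.0000, 1.0000] o=[0.4139, 0.6374, 0.3900] → [0.7165, -0.6828, 0.0000, 0.0000, 0.0000, 1.0000]
J3: z=[-0.6428, 0.7660, 0.0000] o=[-0.0227, 0.2710, 0.7100] → [0.4084, 0.3427, 0.4136, -0.6428, 0.7660, 0.0000]
J4: z=[-0.6566, -0.5510, -0.5150] o=[-0.4028, 0.1871, 1.2843] → [-0.1144, -0.0960, 0.2486, -0.6566, -0.5510, -0.5150]
q̇ = J⁺·V = [-0.5320, 0.6900, -0.0190, 0.1840]

-0.5320 0.6900 -0.0190 0.1840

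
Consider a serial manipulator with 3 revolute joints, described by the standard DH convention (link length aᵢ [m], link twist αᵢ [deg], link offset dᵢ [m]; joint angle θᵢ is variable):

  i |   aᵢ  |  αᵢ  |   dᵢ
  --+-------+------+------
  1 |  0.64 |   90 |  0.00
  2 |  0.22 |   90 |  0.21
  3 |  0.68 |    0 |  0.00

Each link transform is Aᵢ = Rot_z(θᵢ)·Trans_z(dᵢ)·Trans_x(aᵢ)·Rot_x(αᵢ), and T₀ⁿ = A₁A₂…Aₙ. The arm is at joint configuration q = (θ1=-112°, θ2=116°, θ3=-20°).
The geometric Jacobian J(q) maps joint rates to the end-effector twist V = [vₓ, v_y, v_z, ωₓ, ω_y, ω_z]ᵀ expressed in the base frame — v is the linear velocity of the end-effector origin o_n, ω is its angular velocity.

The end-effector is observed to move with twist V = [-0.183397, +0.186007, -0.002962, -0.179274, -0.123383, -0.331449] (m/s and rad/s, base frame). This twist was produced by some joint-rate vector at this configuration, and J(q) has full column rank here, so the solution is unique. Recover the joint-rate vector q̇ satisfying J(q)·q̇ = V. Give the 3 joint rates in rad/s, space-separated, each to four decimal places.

o_n = [-0.0778, -0.2527, 0.7721]
J₁: ẑ×o_n = [0.2527, -0.0778, 0.0000], ω = ẑ
J2: z=[-0.9272, 0.3746, 0.0000] o=[-0.2397, -0.5934, 0.0000] → [0.2892, 0.7158, -0.3766, -0.9272, 0.3746, 0.0000]
J3: z=[-0.3367, -0.8333, 0.4384] o=[-0.3983, -0.4253, 0.1977] → [-0.5543, 0.3339, 0.2090, -0.3367, -0.8333, 0.4384]
q̇ = J⁺·V = [-0.4200, 0.1200, 0.2020]

-0.4200 0.1200 0.2020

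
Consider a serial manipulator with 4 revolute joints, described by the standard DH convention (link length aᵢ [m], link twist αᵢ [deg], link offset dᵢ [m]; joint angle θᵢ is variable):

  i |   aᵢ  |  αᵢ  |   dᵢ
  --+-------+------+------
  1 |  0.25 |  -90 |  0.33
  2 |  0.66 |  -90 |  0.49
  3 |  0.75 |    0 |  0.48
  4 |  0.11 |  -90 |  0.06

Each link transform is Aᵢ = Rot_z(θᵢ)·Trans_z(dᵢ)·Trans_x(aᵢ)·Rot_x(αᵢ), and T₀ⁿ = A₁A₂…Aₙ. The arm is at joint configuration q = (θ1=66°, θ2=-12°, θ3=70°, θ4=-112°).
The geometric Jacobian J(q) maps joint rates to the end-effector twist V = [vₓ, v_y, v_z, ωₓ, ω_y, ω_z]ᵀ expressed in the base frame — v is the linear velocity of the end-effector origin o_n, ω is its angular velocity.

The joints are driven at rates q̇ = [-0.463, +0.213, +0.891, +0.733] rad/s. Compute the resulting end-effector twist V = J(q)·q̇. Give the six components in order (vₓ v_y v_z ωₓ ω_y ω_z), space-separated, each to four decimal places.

0.6397 -0.9755 -0.3376 -0.0573 0.3951 -2.0515

o_n = [0.6735, 1.1656, 0.0094]
J₁: ẑ×o_n = [-1.1656, 0.6735, 0.0000], ω = ẑ
J2: z=[-0.9135, 0.4067, 0.0000] o=[0.1017, 0.2284, 0.3300] → [-0.1304, -0.2929, -1.0887, -0.9135, 0.4067, 0.0000]
J3: z=[0.0846, 0.1899, -0.9781] o=[-0.0834, 1.0175, 0.4672] → [0.0579, -0.7016, -0.1312, 0.0846, 0.1899, -0.9781]
J4: z=[0.0846, 0.1899, -0.9781] o=[0.7031, 1.0512, 0.0510] → [0.1040, 0.0325, 0.0153, 0.0846, 0.1899, -0.9781]
V = J·q̇ = [0.6397, -0.9755, -0.3376, -0.0573, 0.3951, -2.0515]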